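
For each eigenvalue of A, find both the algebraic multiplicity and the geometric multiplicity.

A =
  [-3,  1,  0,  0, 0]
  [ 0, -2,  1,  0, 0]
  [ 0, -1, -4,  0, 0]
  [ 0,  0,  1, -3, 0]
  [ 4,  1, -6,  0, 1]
λ = -3: alg = 4, geom = 2; λ = 1: alg = 1, geom = 1

Step 1 — factor the characteristic polynomial to read off the algebraic multiplicities:
  χ_A(x) = (x - 1)*(x + 3)^4

Step 2 — compute geometric multiplicities via the rank-nullity identity g(λ) = n − rank(A − λI):
  rank(A − (-3)·I) = 3, so dim ker(A − (-3)·I) = n − 3 = 2
  rank(A − (1)·I) = 4, so dim ker(A − (1)·I) = n − 4 = 1

Summary:
  λ = -3: algebraic multiplicity = 4, geometric multiplicity = 2
  λ = 1: algebraic multiplicity = 1, geometric multiplicity = 1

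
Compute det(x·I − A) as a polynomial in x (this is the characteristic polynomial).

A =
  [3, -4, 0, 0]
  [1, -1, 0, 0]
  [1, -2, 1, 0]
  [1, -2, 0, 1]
x^4 - 4*x^3 + 6*x^2 - 4*x + 1

Expanding det(x·I − A) (e.g. by cofactor expansion or by noting that A is similar to its Jordan form J, which has the same characteristic polynomial as A) gives
  χ_A(x) = x^4 - 4*x^3 + 6*x^2 - 4*x + 1
which factors as (x - 1)^4. The eigenvalues (with algebraic multiplicities) are λ = 1 with multiplicity 4.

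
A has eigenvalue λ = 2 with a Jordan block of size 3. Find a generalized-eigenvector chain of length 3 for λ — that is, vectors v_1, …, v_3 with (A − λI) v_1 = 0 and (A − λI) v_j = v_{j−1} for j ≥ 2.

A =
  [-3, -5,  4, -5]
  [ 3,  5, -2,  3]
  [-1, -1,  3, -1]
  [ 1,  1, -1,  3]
A Jordan chain for λ = 2 of length 3:
v_1 = (1, -1, 0, 0)ᵀ
v_2 = (-5, 3, -1, 1)ᵀ
v_3 = (1, 0, 0, 0)ᵀ

Let N = A − (2)·I. We want v_3 with N^3 v_3 = 0 but N^2 v_3 ≠ 0; then v_{j-1} := N · v_j for j = 3, …, 2.

Pick v_3 = (1, 0, 0, 0)ᵀ.
Then v_2 = N · v_3 = (-5, 3, -1, 1)ᵀ.
Then v_1 = N · v_2 = (1, -1, 0, 0)ᵀ.

Sanity check: (A − (2)·I) v_1 = (0, 0, 0, 0)ᵀ = 0. ✓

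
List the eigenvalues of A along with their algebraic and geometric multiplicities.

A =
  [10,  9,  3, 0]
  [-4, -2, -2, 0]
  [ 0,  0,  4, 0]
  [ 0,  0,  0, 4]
λ = 4: alg = 4, geom = 3

Step 1 — factor the characteristic polynomial to read off the algebraic multiplicities:
  χ_A(x) = (x - 4)^4

Step 2 — compute geometric multiplicities via the rank-nullity identity g(λ) = n − rank(A − λI):
  rank(A − (4)·I) = 1, so dim ker(A − (4)·I) = n − 1 = 3

Summary:
  λ = 4: algebraic multiplicity = 4, geometric multiplicity = 3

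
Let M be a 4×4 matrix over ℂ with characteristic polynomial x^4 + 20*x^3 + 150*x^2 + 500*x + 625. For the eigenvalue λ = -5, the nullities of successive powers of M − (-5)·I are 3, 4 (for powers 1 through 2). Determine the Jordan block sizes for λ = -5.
Block sizes for λ = -5: [2, 1, 1]

From the dimensions of kernels of powers, the number of Jordan blocks of size at least j is d_j − d_{j−1} where d_j = dim ker(N^j) (with d_0 = 0). Computing the differences gives [3, 1].
The number of blocks of size exactly k is (#blocks of size ≥ k) − (#blocks of size ≥ k + 1), so the partition is: 2 block(s) of size 1, 1 block(s) of size 2.
In nonincreasing order the block sizes are [2, 1, 1].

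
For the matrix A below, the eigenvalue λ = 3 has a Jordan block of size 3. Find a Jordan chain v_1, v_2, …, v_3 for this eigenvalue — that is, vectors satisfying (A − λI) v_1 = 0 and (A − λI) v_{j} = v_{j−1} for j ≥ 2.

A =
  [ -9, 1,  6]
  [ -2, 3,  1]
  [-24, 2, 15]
A Jordan chain for λ = 3 of length 3:
v_1 = (-2, 0, -4)ᵀ
v_2 = (-12, -2, -24)ᵀ
v_3 = (1, 0, 0)ᵀ

Let N = A − (3)·I. We want v_3 with N^3 v_3 = 0 but N^2 v_3 ≠ 0; then v_{j-1} := N · v_j for j = 3, …, 2.

Pick v_3 = (1, 0, 0)ᵀ.
Then v_2 = N · v_3 = (-12, -2, -24)ᵀ.
Then v_1 = N · v_2 = (-2, 0, -4)ᵀ.

Sanity check: (A − (3)·I) v_1 = (0, 0, 0)ᵀ = 0. ✓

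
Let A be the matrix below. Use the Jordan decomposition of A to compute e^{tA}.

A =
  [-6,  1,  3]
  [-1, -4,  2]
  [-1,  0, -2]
e^{tA} =
  [-2*t*exp(-4*t) + exp(-4*t), -t^2*exp(-4*t) + t*exp(-4*t), t^2*exp(-4*t) + 3*t*exp(-4*t)]
  [-t*exp(-4*t), -t^2*exp(-4*t)/2 + exp(-4*t), t^2*exp(-4*t)/2 + 2*t*exp(-4*t)]
  [-t*exp(-4*t), -t^2*exp(-4*t)/2, t^2*exp(-4*t)/2 + 2*t*exp(-4*t) + exp(-4*t)]

Strategy: write A = P · J · P⁻¹ where J is a Jordan canonical form, so e^{tA} = P · e^{tJ} · P⁻¹, and e^{tJ} can be computed block-by-block.

A has Jordan form
J =
  [-4,  1,  0]
  [ 0, -4,  1]
  [ 0,  0, -4]
(up to reordering of blocks).

Per-block formulas:
  For a 3×3 Jordan block J_3(-4): exp(t · J_3(-4)) = e^(-4t)·(I + t·N + (t^2/2)·N^2), where N is the 3×3 nilpotent shift.

After assembling e^{tJ} and conjugating by P, we get:

e^{tA} =
  [-2*t*exp(-4*t) + exp(-4*t), -t^2*exp(-4*t) + t*exp(-4*t), t^2*exp(-4*t) + 3*t*exp(-4*t)]
  [-t*exp(-4*t), -t^2*exp(-4*t)/2 + exp(-4*t), t^2*exp(-4*t)/2 + 2*t*exp(-4*t)]
  [-t*exp(-4*t), -t^2*exp(-4*t)/2, t^2*exp(-4*t)/2 + 2*t*exp(-4*t) + exp(-4*t)]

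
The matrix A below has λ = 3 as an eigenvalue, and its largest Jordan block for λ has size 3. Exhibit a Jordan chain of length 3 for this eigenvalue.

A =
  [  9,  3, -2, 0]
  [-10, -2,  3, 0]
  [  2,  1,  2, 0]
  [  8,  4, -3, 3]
A Jordan chain for λ = 3 of length 3:
v_1 = (2, -4, 0, 2)ᵀ
v_2 = (6, -10, 2, 8)ᵀ
v_3 = (1, 0, 0, 0)ᵀ

Let N = A − (3)·I. We want v_3 with N^3 v_3 = 0 but N^2 v_3 ≠ 0; then v_{j-1} := N · v_j for j = 3, …, 2.

Pick v_3 = (1, 0, 0, 0)ᵀ.
Then v_2 = N · v_3 = (6, -10, 2, 8)ᵀ.
Then v_1 = N · v_2 = (2, -4, 0, 2)ᵀ.

Sanity check: (A − (3)·I) v_1 = (0, 0, 0, 0)ᵀ = 0. ✓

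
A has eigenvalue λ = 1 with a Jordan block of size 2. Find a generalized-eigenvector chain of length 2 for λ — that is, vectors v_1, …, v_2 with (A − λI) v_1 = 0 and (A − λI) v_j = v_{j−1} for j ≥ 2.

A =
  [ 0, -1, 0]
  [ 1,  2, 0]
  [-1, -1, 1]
A Jordan chain for λ = 1 of length 2:
v_1 = (-1, 1, -1)ᵀ
v_2 = (1, 0, 0)ᵀ

Let N = A − (1)·I. We want v_2 with N^2 v_2 = 0 but N^1 v_2 ≠ 0; then v_{j-1} := N · v_j for j = 2, …, 2.

Pick v_2 = (1, 0, 0)ᵀ.
Then v_1 = N · v_2 = (-1, 1, -1)ᵀ.

Sanity check: (A − (1)·I) v_1 = (0, 0, 0)ᵀ = 0. ✓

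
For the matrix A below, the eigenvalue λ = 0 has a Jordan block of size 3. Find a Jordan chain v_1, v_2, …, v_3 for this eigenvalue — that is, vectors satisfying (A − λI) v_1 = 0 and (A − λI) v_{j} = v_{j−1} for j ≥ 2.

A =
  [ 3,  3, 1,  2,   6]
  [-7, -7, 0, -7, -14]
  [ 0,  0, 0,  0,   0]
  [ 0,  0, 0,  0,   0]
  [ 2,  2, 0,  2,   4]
A Jordan chain for λ = 0 of length 3:
v_1 = (3, -7, 0, 0, 2)ᵀ
v_2 = (1, 0, 0, 0, 0)ᵀ
v_3 = (0, 0, 1, 0, 0)ᵀ

Let N = A − (0)·I. We want v_3 with N^3 v_3 = 0 but N^2 v_3 ≠ 0; then v_{j-1} := N · v_j for j = 3, …, 2.

Pick v_3 = (0, 0, 1, 0, 0)ᵀ.
Then v_2 = N · v_3 = (1, 0, 0, 0, 0)ᵀ.
Then v_1 = N · v_2 = (3, -7, 0, 0, 2)ᵀ.

Sanity check: (A − (0)·I) v_1 = (0, 0, 0, 0, 0)ᵀ = 0. ✓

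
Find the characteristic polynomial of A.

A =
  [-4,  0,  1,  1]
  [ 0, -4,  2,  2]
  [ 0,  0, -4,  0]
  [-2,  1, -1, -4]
x^4 + 16*x^3 + 96*x^2 + 256*x + 256

Expanding det(x·I − A) (e.g. by cofactor expansion or by noting that A is similar to its Jordan form J, which has the same characteristic polynomial as A) gives
  χ_A(x) = x^4 + 16*x^3 + 96*x^2 + 256*x + 256
which factors as (x + 4)^4. The eigenvalues (with algebraic multiplicities) are λ = -4 with multiplicity 4.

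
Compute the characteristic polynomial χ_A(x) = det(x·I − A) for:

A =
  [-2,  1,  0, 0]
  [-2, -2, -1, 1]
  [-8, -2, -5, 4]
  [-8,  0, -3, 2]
x^4 + 7*x^3 + 18*x^2 + 20*x + 8

Expanding det(x·I − A) (e.g. by cofactor expansion or by noting that A is similar to its Jordan form J, which has the same characteristic polynomial as A) gives
  χ_A(x) = x^4 + 7*x^3 + 18*x^2 + 20*x + 8
which factors as (x + 1)*(x + 2)^3. The eigenvalues (with algebraic multiplicities) are λ = -2 with multiplicity 3, λ = -1 with multiplicity 1.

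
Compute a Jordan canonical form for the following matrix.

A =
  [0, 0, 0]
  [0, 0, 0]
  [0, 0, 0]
J_1(0) ⊕ J_1(0) ⊕ J_1(0)

The characteristic polynomial is
  det(x·I − A) = x^3

Eigenvalues and multiplicities (the geometric multiplicity of λ is n − rank(A − λI), which equals the number of Jordan blocks for λ):
  λ = 0: algebraic multiplicity = 3, geometric multiplicity = 3

Determining the block sizes for each eigenvalue:
  λ = 0: gm = am = 3, so every block has size 1 → block sizes [1, 1, 1]

Assembling the blocks gives a Jordan form
J =
  [0, 0, 0]
  [0, 0, 0]
  [0, 0, 0]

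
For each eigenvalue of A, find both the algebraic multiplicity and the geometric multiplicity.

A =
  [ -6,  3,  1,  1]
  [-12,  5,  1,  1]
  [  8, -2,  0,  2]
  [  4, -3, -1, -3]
λ = -2: alg = 2, geom = 2; λ = 0: alg = 2, geom = 1

Step 1 — factor the characteristic polynomial to read off the algebraic multiplicities:
  χ_A(x) = x^2*(x + 2)^2

Step 2 — compute geometric multiplicities via the rank-nullity identity g(λ) = n − rank(A − λI):
  rank(A − (-2)·I) = 2, so dim ker(A − (-2)·I) = n − 2 = 2
  rank(A − (0)·I) = 3, so dim ker(A − (0)·I) = n − 3 = 1

Summary:
  λ = -2: algebraic multiplicity = 2, geometric multiplicity = 2
  λ = 0: algebraic multiplicity = 2, geometric multiplicity = 1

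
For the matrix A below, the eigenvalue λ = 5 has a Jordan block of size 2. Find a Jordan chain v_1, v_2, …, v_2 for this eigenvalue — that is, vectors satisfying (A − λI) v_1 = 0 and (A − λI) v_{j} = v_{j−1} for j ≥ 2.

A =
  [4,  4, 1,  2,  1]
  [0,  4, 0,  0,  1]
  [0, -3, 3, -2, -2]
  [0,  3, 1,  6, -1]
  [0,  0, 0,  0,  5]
A Jordan chain for λ = 5 of length 2:
v_1 = (-1, 0, 1, -1, 0)ᵀ
v_2 = (3, 1, -3, 0, 1)ᵀ

Let N = A − (5)·I. We want v_2 with N^2 v_2 = 0 but N^1 v_2 ≠ 0; then v_{j-1} := N · v_j for j = 2, …, 2.

Pick v_2 = (3, 1, -3, 0, 1)ᵀ.
Then v_1 = N · v_2 = (-1, 0, 1, -1, 0)ᵀ.

Sanity check: (A − (5)·I) v_1 = (0, 0, 0, 0, 0)ᵀ = 0. ✓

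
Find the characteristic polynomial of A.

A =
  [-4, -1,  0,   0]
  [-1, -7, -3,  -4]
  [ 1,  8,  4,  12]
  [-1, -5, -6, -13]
x^4 + 20*x^3 + 150*x^2 + 500*x + 625

Expanding det(x·I − A) (e.g. by cofactor expansion or by noting that A is similar to its Jordan form J, which has the same characteristic polynomial as A) gives
  χ_A(x) = x^4 + 20*x^3 + 150*x^2 + 500*x + 625
which factors as (x + 5)^4. The eigenvalues (with algebraic multiplicities) are λ = -5 with multiplicity 4.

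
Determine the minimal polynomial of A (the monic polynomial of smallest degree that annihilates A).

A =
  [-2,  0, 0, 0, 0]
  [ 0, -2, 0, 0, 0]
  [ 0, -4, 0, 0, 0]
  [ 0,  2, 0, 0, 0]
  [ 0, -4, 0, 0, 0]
x^2 + 2*x

The characteristic polynomial is χ_A(x) = x^3*(x + 2)^2, so the eigenvalues are known. The minimal polynomial is
  m_A(x) = Π_λ (x − λ)^{k_λ}
where k_λ is the size of the *largest* Jordan block for λ (equivalently, the smallest k with (A − λI)^k v = 0 for every generalised eigenvector v of λ).

  λ = -2: largest Jordan block has size 1, contributing (x + 2)
  λ = 0: largest Jordan block has size 1, contributing (x − 0)

So m_A(x) = x*(x + 2) = x^2 + 2*x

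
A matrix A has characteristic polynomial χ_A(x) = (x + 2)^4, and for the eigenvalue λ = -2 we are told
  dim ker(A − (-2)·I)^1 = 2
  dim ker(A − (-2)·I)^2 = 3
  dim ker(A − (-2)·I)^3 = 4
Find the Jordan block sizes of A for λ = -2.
Block sizes for λ = -2: [3, 1]

From the dimensions of kernels of powers, the number of Jordan blocks of size at least j is d_j − d_{j−1} where d_j = dim ker(N^j) (with d_0 = 0). Computing the differences gives [2, 1, 1].
The number of blocks of size exactly k is (#blocks of size ≥ k) − (#blocks of size ≥ k + 1), so the partition is: 1 block(s) of size 1, 1 block(s) of size 3.
In nonincreasing order the block sizes are [3, 1].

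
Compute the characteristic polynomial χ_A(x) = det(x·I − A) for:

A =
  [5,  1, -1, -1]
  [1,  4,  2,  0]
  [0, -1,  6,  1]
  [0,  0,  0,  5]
x^4 - 20*x^3 + 150*x^2 - 500*x + 625

Expanding det(x·I − A) (e.g. by cofactor expansion or by noting that A is similar to its Jordan form J, which has the same characteristic polynomial as A) gives
  χ_A(x) = x^4 - 20*x^3 + 150*x^2 - 500*x + 625
which factors as (x - 5)^4. The eigenvalues (with algebraic multiplicities) are λ = 5 with multiplicity 4.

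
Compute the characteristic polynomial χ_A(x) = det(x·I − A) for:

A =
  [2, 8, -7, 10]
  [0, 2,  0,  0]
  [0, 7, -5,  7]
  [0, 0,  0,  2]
x^4 - x^3 - 18*x^2 + 52*x - 40

Expanding det(x·I − A) (e.g. by cofactor expansion or by noting that A is similar to its Jordan form J, which has the same characteristic polynomial as A) gives
  χ_A(x) = x^4 - x^3 - 18*x^2 + 52*x - 40
which factors as (x - 2)^3*(x + 5). The eigenvalues (with algebraic multiplicities) are λ = -5 with multiplicity 1, λ = 2 with multiplicity 3.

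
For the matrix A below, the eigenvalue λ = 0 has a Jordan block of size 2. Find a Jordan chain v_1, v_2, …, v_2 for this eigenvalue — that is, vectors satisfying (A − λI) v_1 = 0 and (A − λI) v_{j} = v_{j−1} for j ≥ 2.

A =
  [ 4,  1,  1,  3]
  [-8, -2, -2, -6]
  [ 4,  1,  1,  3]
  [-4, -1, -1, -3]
A Jordan chain for λ = 0 of length 2:
v_1 = (4, -8, 4, -4)ᵀ
v_2 = (1, 0, 0, 0)ᵀ

Let N = A − (0)·I. We want v_2 with N^2 v_2 = 0 but N^1 v_2 ≠ 0; then v_{j-1} := N · v_j for j = 2, …, 2.

Pick v_2 = (1, 0, 0, 0)ᵀ.
Then v_1 = N · v_2 = (4, -8, 4, -4)ᵀ.

Sanity check: (A − (0)·I) v_1 = (0, 0, 0, 0)ᵀ = 0. ✓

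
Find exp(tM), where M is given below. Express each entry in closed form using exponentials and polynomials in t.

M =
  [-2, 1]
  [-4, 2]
e^{tM} =
  [1 - 2*t, t]
  [-4*t, 2*t + 1]

Strategy: write M = P · J · P⁻¹ where J is a Jordan canonical form, so e^{tM} = P · e^{tJ} · P⁻¹, and e^{tJ} can be computed block-by-block.

M has Jordan form
J =
  [0, 1]
  [0, 0]
(up to reordering of blocks).

Per-block formulas:
  For a 2×2 Jordan block J_2(0): exp(t · J_2(0)) = e^(0t)·(I + t·N), where N is the 2×2 nilpotent shift.

After assembling e^{tJ} and conjugating by P, we get:

e^{tM} =
  [1 - 2*t, t]
  [-4*t, 2*t + 1]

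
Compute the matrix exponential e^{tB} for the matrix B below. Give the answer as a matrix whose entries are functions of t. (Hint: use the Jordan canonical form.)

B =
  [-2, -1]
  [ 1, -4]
e^{tB} =
  [t*exp(-3*t) + exp(-3*t), -t*exp(-3*t)]
  [t*exp(-3*t), -t*exp(-3*t) + exp(-3*t)]

Strategy: write B = P · J · P⁻¹ where J is a Jordan canonical form, so e^{tB} = P · e^{tJ} · P⁻¹, and e^{tJ} can be computed block-by-block.

B has Jordan form
J =
  [-3,  1]
  [ 0, -3]
(up to reordering of blocks).

Per-block formulas:
  For a 2×2 Jordan block J_2(-3): exp(t · J_2(-3)) = e^(-3t)·(I + t·N), where N is the 2×2 nilpotent shift.

After assembling e^{tJ} and conjugating by P, we get:

e^{tB} =
  [t*exp(-3*t) + exp(-3*t), -t*exp(-3*t)]
  [t*exp(-3*t), -t*exp(-3*t) + exp(-3*t)]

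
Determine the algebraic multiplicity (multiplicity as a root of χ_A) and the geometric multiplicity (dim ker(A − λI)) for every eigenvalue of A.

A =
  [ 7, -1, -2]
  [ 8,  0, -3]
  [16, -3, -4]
λ = 1: alg = 3, geom = 1

Step 1 — factor the characteristic polynomial to read off the algebraic multiplicities:
  χ_A(x) = (x - 1)^3

Step 2 — compute geometric multiplicities via the rank-nullity identity g(λ) = n − rank(A − λI):
  rank(A − (1)·I) = 2, so dim ker(A − (1)·I) = n − 2 = 1

Summary:
  λ = 1: algebraic multiplicity = 3, geometric multiplicity = 1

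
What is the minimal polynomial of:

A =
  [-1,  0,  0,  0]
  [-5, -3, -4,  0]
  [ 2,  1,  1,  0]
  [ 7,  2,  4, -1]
x^3 + 3*x^2 + 3*x + 1

The characteristic polynomial is χ_A(x) = (x + 1)^4, so the eigenvalues are known. The minimal polynomial is
  m_A(x) = Π_λ (x − λ)^{k_λ}
where k_λ is the size of the *largest* Jordan block for λ (equivalently, the smallest k with (A − λI)^k v = 0 for every generalised eigenvector v of λ).

  λ = -1: largest Jordan block has size 3, contributing (x + 1)^3

So m_A(x) = (x + 1)^3 = x^3 + 3*x^2 + 3*x + 1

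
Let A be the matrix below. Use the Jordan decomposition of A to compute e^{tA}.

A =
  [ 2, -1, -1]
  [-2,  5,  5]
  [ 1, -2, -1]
e^{tA} =
  [t^2*exp(2*t)/2 + exp(2*t), -t^2*exp(2*t)/2 - t*exp(2*t), -t^2*exp(2*t) - t*exp(2*t)]
  [-t^2*exp(2*t)/2 - 2*t*exp(2*t), t^2*exp(2*t)/2 + 3*t*exp(2*t) + exp(2*t), t^2*exp(2*t) + 5*t*exp(2*t)]
  [t^2*exp(2*t)/2 + t*exp(2*t), -t^2*exp(2*t)/2 - 2*t*exp(2*t), -t^2*exp(2*t) - 3*t*exp(2*t) + exp(2*t)]

Strategy: write A = P · J · P⁻¹ where J is a Jordan canonical form, so e^{tA} = P · e^{tJ} · P⁻¹, and e^{tJ} can be computed block-by-block.

A has Jordan form
J =
  [2, 1, 0]
  [0, 2, 1]
  [0, 0, 2]
(up to reordering of blocks).

Per-block formulas:
  For a 3×3 Jordan block J_3(2): exp(t · J_3(2)) = e^(2t)·(I + t·N + (t^2/2)·N^2), where N is the 3×3 nilpotent shift.

After assembling e^{tJ} and conjugating by P, we get:

e^{tA} =
  [t^2*exp(2*t)/2 + exp(2*t), -t^2*exp(2*t)/2 - t*exp(2*t), -t^2*exp(2*t) - t*exp(2*t)]
  [-t^2*exp(2*t)/2 - 2*t*exp(2*t), t^2*exp(2*t)/2 + 3*t*exp(2*t) + exp(2*t), t^2*exp(2*t) + 5*t*exp(2*t)]
  [t^2*exp(2*t)/2 + t*exp(2*t), -t^2*exp(2*t)/2 - 2*t*exp(2*t), -t^2*exp(2*t) - 3*t*exp(2*t) + exp(2*t)]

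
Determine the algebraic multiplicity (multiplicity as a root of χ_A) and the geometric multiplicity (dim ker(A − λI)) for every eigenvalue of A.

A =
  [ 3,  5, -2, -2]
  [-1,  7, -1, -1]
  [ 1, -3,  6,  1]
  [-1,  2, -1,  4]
λ = 5: alg = 4, geom = 2

Step 1 — factor the characteristic polynomial to read off the algebraic multiplicities:
  χ_A(x) = (x - 5)^4

Step 2 — compute geometric multiplicities via the rank-nullity identity g(λ) = n − rank(A − λI):
  rank(A − (5)·I) = 2, so dim ker(A − (5)·I) = n − 2 = 2

Summary:
  λ = 5: algebraic multiplicity = 4, geometric multiplicity = 2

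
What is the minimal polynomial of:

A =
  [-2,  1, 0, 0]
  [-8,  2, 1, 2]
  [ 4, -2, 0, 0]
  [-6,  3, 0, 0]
x^3

The characteristic polynomial is χ_A(x) = x^4, so the eigenvalues are known. The minimal polynomial is
  m_A(x) = Π_λ (x − λ)^{k_λ}
where k_λ is the size of the *largest* Jordan block for λ (equivalently, the smallest k with (A − λI)^k v = 0 for every generalised eigenvector v of λ).

  λ = 0: largest Jordan block has size 3, contributing (x − 0)^3

So m_A(x) = x^3 = x^3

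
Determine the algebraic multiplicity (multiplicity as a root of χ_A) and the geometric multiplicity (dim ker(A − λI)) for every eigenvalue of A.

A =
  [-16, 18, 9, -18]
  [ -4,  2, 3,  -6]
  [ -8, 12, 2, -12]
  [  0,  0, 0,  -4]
λ = -4: alg = 4, geom = 3

Step 1 — factor the characteristic polynomial to read off the algebraic multiplicities:
  χ_A(x) = (x + 4)^4

Step 2 — compute geometric multiplicities via the rank-nullity identity g(λ) = n − rank(A − λI):
  rank(A − (-4)·I) = 1, so dim ker(A − (-4)·I) = n − 1 = 3

Summary:
  λ = -4: algebraic multiplicity = 4, geometric multiplicity = 3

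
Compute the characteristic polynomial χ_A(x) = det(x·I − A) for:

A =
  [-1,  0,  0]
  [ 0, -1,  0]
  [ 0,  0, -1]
x^3 + 3*x^2 + 3*x + 1

Expanding det(x·I − A) (e.g. by cofactor expansion or by noting that A is similar to its Jordan form J, which has the same characteristic polynomial as A) gives
  χ_A(x) = x^3 + 3*x^2 + 3*x + 1
which factors as (x + 1)^3. The eigenvalues (with algebraic multiplicities) are λ = -1 with multiplicity 3.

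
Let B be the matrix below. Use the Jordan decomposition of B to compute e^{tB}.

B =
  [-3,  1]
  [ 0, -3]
e^{tB} =
  [exp(-3*t), t*exp(-3*t)]
  [0, exp(-3*t)]

Strategy: write B = P · J · P⁻¹ where J is a Jordan canonical form, so e^{tB} = P · e^{tJ} · P⁻¹, and e^{tJ} can be computed block-by-block.

B has Jordan form
J =
  [-3,  1]
  [ 0, -3]
(up to reordering of blocks).

Per-block formulas:
  For a 2×2 Jordan block J_2(-3): exp(t · J_2(-3)) = e^(-3t)·(I + t·N), where N is the 2×2 nilpotent shift.

After assembling e^{tJ} and conjugating by P, we get:

e^{tB} =
  [exp(-3*t), t*exp(-3*t)]
  [0, exp(-3*t)]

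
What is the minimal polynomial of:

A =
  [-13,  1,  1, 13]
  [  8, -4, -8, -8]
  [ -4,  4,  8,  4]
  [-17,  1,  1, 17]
x^3 - 4*x^2

The characteristic polynomial is χ_A(x) = x^2*(x - 4)^2, so the eigenvalues are known. The minimal polynomial is
  m_A(x) = Π_λ (x − λ)^{k_λ}
where k_λ is the size of the *largest* Jordan block for λ (equivalently, the smallest k with (A − λI)^k v = 0 for every generalised eigenvector v of λ).

  λ = 0: largest Jordan block has size 2, contributing (x − 0)^2
  λ = 4: largest Jordan block has size 1, contributing (x − 4)

So m_A(x) = x^2*(x - 4) = x^3 - 4*x^2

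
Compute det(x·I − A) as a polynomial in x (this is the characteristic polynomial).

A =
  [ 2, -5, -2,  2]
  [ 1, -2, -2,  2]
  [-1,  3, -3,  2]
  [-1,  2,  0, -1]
x^4 + 4*x^3 + 6*x^2 + 4*x + 1

Expanding det(x·I − A) (e.g. by cofactor expansion or by noting that A is similar to its Jordan form J, which has the same characteristic polynomial as A) gives
  χ_A(x) = x^4 + 4*x^3 + 6*x^2 + 4*x + 1
which factors as (x + 1)^4. The eigenvalues (with algebraic multiplicities) are λ = -1 with multiplicity 4.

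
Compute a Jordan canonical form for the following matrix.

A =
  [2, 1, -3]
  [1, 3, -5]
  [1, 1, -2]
J_3(1)

The characteristic polynomial is
  det(x·I − A) = x^3 - 3*x^2 + 3*x - 1 = (x - 1)^3

Eigenvalues and multiplicities (the geometric multiplicity of λ is n − rank(A − λI), which equals the number of Jordan blocks for λ):
  λ = 1: algebraic multiplicity = 3, geometric multiplicity = 1

Determining the block sizes for each eigenvalue:
  λ = 1: one block (gm = 1), so the single block has size am = 3 → block sizes [3]

Assembling the blocks gives a Jordan form
J =
  [1, 1, 0]
  [0, 1, 1]
  [0, 0, 1]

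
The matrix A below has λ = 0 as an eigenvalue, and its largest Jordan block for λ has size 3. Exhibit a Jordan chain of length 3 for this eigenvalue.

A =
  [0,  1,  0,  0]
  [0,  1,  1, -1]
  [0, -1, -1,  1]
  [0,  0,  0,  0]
A Jordan chain for λ = 0 of length 3:
v_1 = (1, 0, 0, 0)ᵀ
v_2 = (1, 1, -1, 0)ᵀ
v_3 = (0, 1, 0, 0)ᵀ

Let N = A − (0)·I. We want v_3 with N^3 v_3 = 0 but N^2 v_3 ≠ 0; then v_{j-1} := N · v_j for j = 3, …, 2.

Pick v_3 = (0, 1, 0, 0)ᵀ.
Then v_2 = N · v_3 = (1, 1, -1, 0)ᵀ.
Then v_1 = N · v_2 = (1, 0, 0, 0)ᵀ.

Sanity check: (A − (0)·I) v_1 = (0, 0, 0, 0)ᵀ = 0. ✓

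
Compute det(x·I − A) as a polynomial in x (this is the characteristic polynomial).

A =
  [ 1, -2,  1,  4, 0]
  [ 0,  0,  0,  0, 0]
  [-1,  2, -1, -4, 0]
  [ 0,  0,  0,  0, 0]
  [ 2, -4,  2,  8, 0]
x^5

Expanding det(x·I − A) (e.g. by cofactor expansion or by noting that A is similar to its Jordan form J, which has the same characteristic polynomial as A) gives
  χ_A(x) = x^5
which factors as x^5. The eigenvalues (with algebraic multiplicities) are λ = 0 with multiplicity 5.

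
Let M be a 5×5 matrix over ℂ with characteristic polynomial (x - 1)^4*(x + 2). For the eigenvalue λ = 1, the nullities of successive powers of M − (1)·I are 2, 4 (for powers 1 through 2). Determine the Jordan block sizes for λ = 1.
Block sizes for λ = 1: [2, 2]

From the dimensions of kernels of powers, the number of Jordan blocks of size at least j is d_j − d_{j−1} where d_j = dim ker(N^j) (with d_0 = 0). Computing the differences gives [2, 2].
The number of blocks of size exactly k is (#blocks of size ≥ k) − (#blocks of size ≥ k + 1), so the partition is: 2 block(s) of size 2.
In nonincreasing order the block sizes are [2, 2].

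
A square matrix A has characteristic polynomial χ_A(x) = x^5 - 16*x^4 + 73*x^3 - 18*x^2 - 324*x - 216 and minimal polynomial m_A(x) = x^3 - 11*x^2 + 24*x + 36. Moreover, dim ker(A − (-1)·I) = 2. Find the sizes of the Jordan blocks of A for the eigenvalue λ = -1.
Block sizes for λ = -1: [1, 1]

Step 1 — from the characteristic polynomial, algebraic multiplicity of λ = -1 is 2. From dim ker(A − (-1)·I) = 2, there are exactly 2 Jordan blocks for λ = -1.
Step 2 — from the minimal polynomial, the factor (x + 1) tells us the largest block for λ = -1 has size 1.
Step 3 — with total size 2, 2 blocks, and largest block 1, the block sizes (in nonincreasing order) are [1, 1].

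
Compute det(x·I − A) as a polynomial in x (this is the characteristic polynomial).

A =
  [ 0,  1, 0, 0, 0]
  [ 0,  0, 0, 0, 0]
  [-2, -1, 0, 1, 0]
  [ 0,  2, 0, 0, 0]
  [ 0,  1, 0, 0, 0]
x^5

Expanding det(x·I − A) (e.g. by cofactor expansion or by noting that A is similar to its Jordan form J, which has the same characteristic polynomial as A) gives
  χ_A(x) = x^5
which factors as x^5. The eigenvalues (with algebraic multiplicities) are λ = 0 with multiplicity 5.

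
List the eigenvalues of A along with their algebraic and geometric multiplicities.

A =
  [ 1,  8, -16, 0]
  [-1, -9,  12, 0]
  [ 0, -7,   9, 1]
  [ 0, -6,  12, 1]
λ = -1: alg = 1, geom = 1; λ = 1: alg = 3, geom = 1

Step 1 — factor the characteristic polynomial to read off the algebraic multiplicities:
  χ_A(x) = (x - 1)^3*(x + 1)

Step 2 — compute geometric multiplicities via the rank-nullity identity g(λ) = n − rank(A − λI):
  rank(A − (-1)·I) = 3, so dim ker(A − (-1)·I) = n − 3 = 1
  rank(A − (1)·I) = 3, so dim ker(A − (1)·I) = n − 3 = 1

Summary:
  λ = -1: algebraic multiplicity = 1, geometric multiplicity = 1
  λ = 1: algebraic multiplicity = 3, geometric multiplicity = 1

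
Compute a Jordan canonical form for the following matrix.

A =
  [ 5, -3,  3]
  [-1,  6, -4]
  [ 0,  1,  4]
J_3(5)

The characteristic polynomial is
  det(x·I − A) = x^3 - 15*x^2 + 75*x - 125 = (x - 5)^3

Eigenvalues and multiplicities (the geometric multiplicity of λ is n − rank(A − λI), which equals the number of Jordan blocks for λ):
  λ = 5: algebraic multiplicity = 3, geometric multiplicity = 1

Determining the block sizes for each eigenvalue:
  λ = 5: one block (gm = 1), so the single block has size am = 3 → block sizes [3]

Assembling the blocks gives a Jordan form
J =
  [5, 1, 0]
  [0, 5, 1]
  [0, 0, 5]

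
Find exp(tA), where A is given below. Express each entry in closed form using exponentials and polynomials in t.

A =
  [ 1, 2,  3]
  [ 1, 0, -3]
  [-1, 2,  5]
e^{tA} =
  [-t*exp(2*t) + exp(2*t), 2*t*exp(2*t), 3*t*exp(2*t)]
  [t*exp(2*t), -2*t*exp(2*t) + exp(2*t), -3*t*exp(2*t)]
  [-t*exp(2*t), 2*t*exp(2*t), 3*t*exp(2*t) + exp(2*t)]

Strategy: write A = P · J · P⁻¹ where J is a Jordan canonical form, so e^{tA} = P · e^{tJ} · P⁻¹, and e^{tJ} can be computed block-by-block.

A has Jordan form
J =
  [2, 1, 0]
  [0, 2, 0]
  [0, 0, 2]
(up to reordering of blocks).

Per-block formulas:
  For a 1×1 block at λ = 2: exp(t · [2]) = [e^(2t)].
  For a 2×2 Jordan block J_2(2): exp(t · J_2(2)) = e^(2t)·(I + t·N), where N is the 2×2 nilpotent shift.

After assembling e^{tJ} and conjugating by P, we get:

e^{tA} =
  [-t*exp(2*t) + exp(2*t), 2*t*exp(2*t), 3*t*exp(2*t)]
  [t*exp(2*t), -2*t*exp(2*t) + exp(2*t), -3*t*exp(2*t)]
  [-t*exp(2*t), 2*t*exp(2*t), 3*t*exp(2*t) + exp(2*t)]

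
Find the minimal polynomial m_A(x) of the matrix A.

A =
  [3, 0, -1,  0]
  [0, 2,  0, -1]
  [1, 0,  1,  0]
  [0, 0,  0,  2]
x^2 - 4*x + 4

The characteristic polynomial is χ_A(x) = (x - 2)^4, so the eigenvalues are known. The minimal polynomial is
  m_A(x) = Π_λ (x − λ)^{k_λ}
where k_λ is the size of the *largest* Jordan block for λ (equivalently, the smallest k with (A − λI)^k v = 0 for every generalised eigenvector v of λ).

  λ = 2: largest Jordan block has size 2, contributing (x − 2)^2

So m_A(x) = (x - 2)^2 = x^2 - 4*x + 4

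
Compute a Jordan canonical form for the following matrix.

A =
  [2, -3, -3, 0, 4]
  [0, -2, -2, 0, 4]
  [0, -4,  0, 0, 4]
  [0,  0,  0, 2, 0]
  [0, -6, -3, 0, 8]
J_2(2) ⊕ J_2(2) ⊕ J_1(2)

The characteristic polynomial is
  det(x·I − A) = x^5 - 10*x^4 + 40*x^3 - 80*x^2 + 80*x - 32 = (x - 2)^5

Eigenvalues and multiplicities (the geometric multiplicity of λ is n − rank(A − λI), which equals the number of Jordan blocks for λ):
  λ = 2: algebraic multiplicity = 5, geometric multiplicity = 3

Determining the block sizes for each eigenvalue:
  λ = 2: with am = 5 and gm = 3, the partition is not yet determined (e.g. several partitions of 5 into 3 parts exist). Let N = A − (2)·I. Computing rank(N^1) = 2, rank(N^2) = 0; the number of blocks of size ≥ j is rank(N^{j−1}) − rank(N^j), giving [3, 2]. So we have 2 block(s) of size 2, 1 block(s) of size 1 → block sizes [2, 2, 1]

Assembling the blocks gives a Jordan form
J =
  [2, 1, 0, 0, 0]
  [0, 2, 0, 0, 0]
  [0, 0, 2, 1, 0]
  [0, 0, 0, 2, 0]
  [0, 0, 0, 0, 2]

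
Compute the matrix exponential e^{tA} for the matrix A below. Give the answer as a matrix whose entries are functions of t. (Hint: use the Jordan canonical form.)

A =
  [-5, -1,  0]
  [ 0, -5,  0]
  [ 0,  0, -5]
e^{tA} =
  [exp(-5*t), -t*exp(-5*t), 0]
  [0, exp(-5*t), 0]
  [0, 0, exp(-5*t)]

Strategy: write A = P · J · P⁻¹ where J is a Jordan canonical form, so e^{tA} = P · e^{tJ} · P⁻¹, and e^{tJ} can be computed block-by-block.

A has Jordan form
J =
  [-5,  1,  0]
  [ 0, -5,  0]
  [ 0,  0, -5]
(up to reordering of blocks).

Per-block formulas:
  For a 2×2 Jordan block J_2(-5): exp(t · J_2(-5)) = e^(-5t)·(I + t·N), where N is the 2×2 nilpotent shift.
  For a 1×1 block at λ = -5: exp(t · [-5]) = [e^(-5t)].

After assembling e^{tJ} and conjugating by P, we get:

e^{tA} =
  [exp(-5*t), -t*exp(-5*t), 0]
  [0, exp(-5*t), 0]
  [0, 0, exp(-5*t)]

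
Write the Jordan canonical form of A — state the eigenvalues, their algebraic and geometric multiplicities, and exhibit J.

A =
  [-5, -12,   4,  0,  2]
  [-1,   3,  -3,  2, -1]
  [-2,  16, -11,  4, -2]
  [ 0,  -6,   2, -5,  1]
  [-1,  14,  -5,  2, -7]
J_3(-5) ⊕ J_1(-5) ⊕ J_1(-5)

The characteristic polynomial is
  det(x·I − A) = x^5 + 25*x^4 + 250*x^3 + 1250*x^2 + 3125*x + 3125 = (x + 5)^5

Eigenvalues and multiplicities (the geometric multiplicity of λ is n − rank(A − λI), which equals the number of Jordan blocks for λ):
  λ = -5: algebraic multiplicity = 5, geometric multiplicity = 3

Determining the block sizes for each eigenvalue:
  λ = -5: with am = 5 and gm = 3, the partition is not yet determined (e.g. several partitions of 5 into 3 parts exist). Let N = A − (-5)·I. Computing rank(N^1) = 2, rank(N^2) = 1, rank(N^3) = 0; the number of blocks of size ≥ j is rank(N^{j−1}) − rank(N^j), giving [3, 1, 1]. So we have 1 block(s) of size 3, 2 block(s) of size 1 → block sizes [3, 1, 1]

Assembling the blocks gives a Jordan form
J =
  [-5,  1,  0,  0,  0]
  [ 0, -5,  1,  0,  0]
  [ 0,  0, -5,  0,  0]
  [ 0,  0,  0, -5,  0]
  [ 0,  0,  0,  0, -5]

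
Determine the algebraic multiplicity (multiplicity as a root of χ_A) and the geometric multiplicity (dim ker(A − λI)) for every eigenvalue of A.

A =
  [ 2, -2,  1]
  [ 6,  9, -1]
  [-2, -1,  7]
λ = 6: alg = 3, geom = 1

Step 1 — factor the characteristic polynomial to read off the algebraic multiplicities:
  χ_A(x) = (x - 6)^3

Step 2 — compute geometric multiplicities via the rank-nullity identity g(λ) = n − rank(A − λI):
  rank(A − (6)·I) = 2, so dim ker(A − (6)·I) = n − 2 = 1

Summary:
  λ = 6: algebraic multiplicity = 3, geometric multiplicity = 1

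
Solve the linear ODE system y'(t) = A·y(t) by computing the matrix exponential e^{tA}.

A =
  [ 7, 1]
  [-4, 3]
e^{tA} =
  [2*t*exp(5*t) + exp(5*t), t*exp(5*t)]
  [-4*t*exp(5*t), -2*t*exp(5*t) + exp(5*t)]

Strategy: write A = P · J · P⁻¹ where J is a Jordan canonical form, so e^{tA} = P · e^{tJ} · P⁻¹, and e^{tJ} can be computed block-by-block.

A has Jordan form
J =
  [5, 1]
  [0, 5]
(up to reordering of blocks).

Per-block formulas:
  For a 2×2 Jordan block J_2(5): exp(t · J_2(5)) = e^(5t)·(I + t·N), where N is the 2×2 nilpotent shift.

After assembling e^{tJ} and conjugating by P, we get:

e^{tA} =
  [2*t*exp(5*t) + exp(5*t), t*exp(5*t)]
  [-4*t*exp(5*t), -2*t*exp(5*t) + exp(5*t)]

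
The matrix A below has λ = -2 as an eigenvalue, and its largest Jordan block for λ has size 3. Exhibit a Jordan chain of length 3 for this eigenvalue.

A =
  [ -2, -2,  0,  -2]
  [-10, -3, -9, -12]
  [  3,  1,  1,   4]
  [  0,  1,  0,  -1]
A Jordan chain for λ = -2 of length 3:
v_1 = (2, 1, -1, -1)ᵀ
v_2 = (0, -1, 0, 0)ᵀ
v_3 = (1, 0, -1, 0)ᵀ

Let N = A − (-2)·I. We want v_3 with N^3 v_3 = 0 but N^2 v_3 ≠ 0; then v_{j-1} := N · v_j for j = 3, …, 2.

Pick v_3 = (1, 0, -1, 0)ᵀ.
Then v_2 = N · v_3 = (0, -1, 0, 0)ᵀ.
Then v_1 = N · v_2 = (2, 1, -1, -1)ᵀ.

Sanity check: (A − (-2)·I) v_1 = (0, 0, 0, 0)ᵀ = 0. ✓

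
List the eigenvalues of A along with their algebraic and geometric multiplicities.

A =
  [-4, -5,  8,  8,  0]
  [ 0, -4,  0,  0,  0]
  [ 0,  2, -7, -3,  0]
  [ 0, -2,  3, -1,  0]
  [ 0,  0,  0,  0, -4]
λ = -4: alg = 5, geom = 3

Step 1 — factor the characteristic polynomial to read off the algebraic multiplicities:
  χ_A(x) = (x + 4)^5

Step 2 — compute geometric multiplicities via the rank-nullity identity g(λ) = n − rank(A − λI):
  rank(A − (-4)·I) = 2, so dim ker(A − (-4)·I) = n − 2 = 3

Summary:
  λ = -4: algebraic multiplicity = 5, geometric multiplicity = 3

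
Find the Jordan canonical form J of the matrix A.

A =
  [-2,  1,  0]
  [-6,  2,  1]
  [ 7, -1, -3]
J_3(-1)

The characteristic polynomial is
  det(x·I − A) = x^3 + 3*x^2 + 3*x + 1 = (x + 1)^3

Eigenvalues and multiplicities (the geometric multiplicity of λ is n − rank(A − λI), which equals the number of Jordan blocks for λ):
  λ = -1: algebraic multiplicity = 3, geometric multiplicity = 1

Determining the block sizes for each eigenvalue:
  λ = -1: one block (gm = 1), so the single block has size am = 3 → block sizes [3]

Assembling the blocks gives a Jordan form
J =
  [-1,  1,  0]
  [ 0, -1,  1]
  [ 0,  0, -1]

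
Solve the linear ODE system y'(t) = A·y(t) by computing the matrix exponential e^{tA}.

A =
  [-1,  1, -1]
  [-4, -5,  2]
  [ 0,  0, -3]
e^{tA} =
  [2*t*exp(-3*t) + exp(-3*t), t*exp(-3*t), -t*exp(-3*t)]
  [-4*t*exp(-3*t), -2*t*exp(-3*t) + exp(-3*t), 2*t*exp(-3*t)]
  [0, 0, exp(-3*t)]

Strategy: write A = P · J · P⁻¹ where J is a Jordan canonical form, so e^{tA} = P · e^{tJ} · P⁻¹, and e^{tJ} can be computed block-by-block.

A has Jordan form
J =
  [-3,  1,  0]
  [ 0, -3,  0]
  [ 0,  0, -3]
(up to reordering of blocks).

Per-block formulas:
  For a 2×2 Jordan block J_2(-3): exp(t · J_2(-3)) = e^(-3t)·(I + t·N), where N is the 2×2 nilpotent shift.
  For a 1×1 block at λ = -3: exp(t · [-3]) = [e^(-3t)].

After assembling e^{tJ} and conjugating by P, we get:

e^{tA} =
  [2*t*exp(-3*t) + exp(-3*t), t*exp(-3*t), -t*exp(-3*t)]
  [-4*t*exp(-3*t), -2*t*exp(-3*t) + exp(-3*t), 2*t*exp(-3*t)]
  [0, 0, exp(-3*t)]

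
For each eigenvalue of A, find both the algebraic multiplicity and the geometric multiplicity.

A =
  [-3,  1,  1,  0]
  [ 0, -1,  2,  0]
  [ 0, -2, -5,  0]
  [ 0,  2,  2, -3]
λ = -3: alg = 4, geom = 3

Step 1 — factor the characteristic polynomial to read off the algebraic multiplicities:
  χ_A(x) = (x + 3)^4

Step 2 — compute geometric multiplicities via the rank-nullity identity g(λ) = n − rank(A − λI):
  rank(A − (-3)·I) = 1, so dim ker(A − (-3)·I) = n − 1 = 3

Summary:
  λ = -3: algebraic multiplicity = 4, geometric multiplicity = 3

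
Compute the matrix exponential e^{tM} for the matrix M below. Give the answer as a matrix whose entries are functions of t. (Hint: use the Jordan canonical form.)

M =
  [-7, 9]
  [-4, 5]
e^{tM} =
  [-6*t*exp(-t) + exp(-t), 9*t*exp(-t)]
  [-4*t*exp(-t), 6*t*exp(-t) + exp(-t)]

Strategy: write M = P · J · P⁻¹ where J is a Jordan canonical form, so e^{tM} = P · e^{tJ} · P⁻¹, and e^{tJ} can be computed block-by-block.

M has Jordan form
J =
  [-1,  1]
  [ 0, -1]
(up to reordering of blocks).

Per-block formulas:
  For a 2×2 Jordan block J_2(-1): exp(t · J_2(-1)) = e^(-1t)·(I + t·N), where N is the 2×2 nilpotent shift.

After assembling e^{tJ} and conjugating by P, we get:

e^{tM} =
  [-6*t*exp(-t) + exp(-t), 9*t*exp(-t)]
  [-4*t*exp(-t), 6*t*exp(-t) + exp(-t)]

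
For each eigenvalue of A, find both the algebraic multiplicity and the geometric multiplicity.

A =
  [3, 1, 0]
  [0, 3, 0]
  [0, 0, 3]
λ = 3: alg = 3, geom = 2

Step 1 — factor the characteristic polynomial to read off the algebraic multiplicities:
  χ_A(x) = (x - 3)^3

Step 2 — compute geometric multiplicities via the rank-nullity identity g(λ) = n − rank(A − λI):
  rank(A − (3)·I) = 1, so dim ker(A − (3)·I) = n − 1 = 2

Summary:
  λ = 3: algebraic multiplicity = 3, geometric multiplicity = 2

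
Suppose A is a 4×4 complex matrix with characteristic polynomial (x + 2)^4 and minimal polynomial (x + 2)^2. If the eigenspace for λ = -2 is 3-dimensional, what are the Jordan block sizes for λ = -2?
Block sizes for λ = -2: [2, 1, 1]

Step 1 — from the characteristic polynomial, algebraic multiplicity of λ = -2 is 4. From dim ker(A − (-2)·I) = 3, there are exactly 3 Jordan blocks for λ = -2.
Step 2 — from the minimal polynomial, the factor (x + 2)^2 tells us the largest block for λ = -2 has size 2.
Step 3 — with total size 4, 3 blocks, and largest block 2, the block sizes (in nonincreasing order) are [2, 1, 1].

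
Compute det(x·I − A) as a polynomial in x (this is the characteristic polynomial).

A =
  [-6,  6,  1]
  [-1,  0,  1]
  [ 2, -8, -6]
x^3 + 12*x^2 + 48*x + 64

Expanding det(x·I − A) (e.g. by cofactor expansion or by noting that A is similar to its Jordan form J, which has the same characteristic polynomial as A) gives
  χ_A(x) = x^3 + 12*x^2 + 48*x + 64
which factors as (x + 4)^3. The eigenvalues (with algebraic multiplicities) are λ = -4 with multiplicity 3.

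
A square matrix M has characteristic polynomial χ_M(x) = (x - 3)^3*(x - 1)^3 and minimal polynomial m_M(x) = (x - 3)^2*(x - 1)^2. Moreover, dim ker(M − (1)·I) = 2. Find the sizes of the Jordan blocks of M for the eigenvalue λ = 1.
Block sizes for λ = 1: [2, 1]

Step 1 — from the characteristic polynomial, algebraic multiplicity of λ = 1 is 3. From dim ker(M − (1)·I) = 2, there are exactly 2 Jordan blocks for λ = 1.
Step 2 — from the minimal polynomial, the factor (x − 1)^2 tells us the largest block for λ = 1 has size 2.
Step 3 — with total size 3, 2 blocks, and largest block 2, the block sizes (in nonincreasing order) are [2, 1].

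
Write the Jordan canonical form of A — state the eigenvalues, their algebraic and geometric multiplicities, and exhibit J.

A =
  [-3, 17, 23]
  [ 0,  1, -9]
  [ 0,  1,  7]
J_1(-3) ⊕ J_2(4)

The characteristic polynomial is
  det(x·I − A) = x^3 - 5*x^2 - 8*x + 48 = (x - 4)^2*(x + 3)

Eigenvalues and multiplicities (the geometric multiplicity of λ is n − rank(A − λI), which equals the number of Jordan blocks for λ):
  λ = -3: algebraic multiplicity = 1, geometric multiplicity = 1
  λ = 4: algebraic multiplicity = 2, geometric multiplicity = 1

Determining the block sizes for each eigenvalue:
  λ = -3: one block (gm = 1), so the single block has size am = 1 → block sizes [1]
  λ = 4: one block (gm = 1), so the single block has size am = 2 → block sizes [2]

Assembling the blocks gives a Jordan form
J =
  [-3, 0, 0]
  [ 0, 4, 1]
  [ 0, 0, 4]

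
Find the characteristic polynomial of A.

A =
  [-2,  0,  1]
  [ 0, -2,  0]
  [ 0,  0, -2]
x^3 + 6*x^2 + 12*x + 8

Expanding det(x·I − A) (e.g. by cofactor expansion or by noting that A is similar to its Jordan form J, which has the same characteristic polynomial as A) gives
  χ_A(x) = x^3 + 6*x^2 + 12*x + 8
which factors as (x + 2)^3. The eigenvalues (with algebraic multiplicities) are λ = -2 with multiplicity 3.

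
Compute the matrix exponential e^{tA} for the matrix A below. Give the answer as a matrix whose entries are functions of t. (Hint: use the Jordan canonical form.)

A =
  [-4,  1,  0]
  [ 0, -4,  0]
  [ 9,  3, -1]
e^{tA} =
  [exp(-4*t), t*exp(-4*t), 0]
  [0, exp(-4*t), 0]
  [3*exp(-t) - 3*exp(-4*t), -3*t*exp(-4*t) + 2*exp(-t) - 2*exp(-4*t), exp(-t)]

Strategy: write A = P · J · P⁻¹ where J is a Jordan canonical form, so e^{tA} = P · e^{tJ} · P⁻¹, and e^{tJ} can be computed block-by-block.

A has Jordan form
J =
  [-4,  1,  0]
  [ 0, -4,  0]
  [ 0,  0, -1]
(up to reordering of blocks).

Per-block formulas:
  For a 2×2 Jordan block J_2(-4): exp(t · J_2(-4)) = e^(-4t)·(I + t·N), where N is the 2×2 nilpotent shift.
  For a 1×1 block at λ = -1: exp(t · [-1]) = [e^(-1t)].

After assembling e^{tJ} and conjugating by P, we get:

e^{tA} =
  [exp(-4*t), t*exp(-4*t), 0]
  [0, exp(-4*t), 0]
  [3*exp(-t) - 3*exp(-4*t), -3*t*exp(-4*t) + 2*exp(-t) - 2*exp(-4*t), exp(-t)]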